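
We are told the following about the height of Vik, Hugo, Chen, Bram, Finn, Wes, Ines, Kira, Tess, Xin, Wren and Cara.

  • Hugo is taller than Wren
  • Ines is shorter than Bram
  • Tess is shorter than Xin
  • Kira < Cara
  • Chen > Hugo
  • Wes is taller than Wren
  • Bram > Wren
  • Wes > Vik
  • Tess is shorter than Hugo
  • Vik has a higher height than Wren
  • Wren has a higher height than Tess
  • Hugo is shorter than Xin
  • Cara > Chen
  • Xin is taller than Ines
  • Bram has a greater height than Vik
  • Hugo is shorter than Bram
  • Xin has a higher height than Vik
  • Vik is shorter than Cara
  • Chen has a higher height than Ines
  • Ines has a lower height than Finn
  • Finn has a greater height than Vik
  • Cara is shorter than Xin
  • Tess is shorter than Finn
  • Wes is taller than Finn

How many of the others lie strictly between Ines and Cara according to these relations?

1

The relations place Ines below Cara. An element lies strictly between them when it is forced above Ines and also forced below Cara.
Above Ines: {Chen, Xin, Finn, Bram, Wes}. Below Cara: {Kira, Tess, Wren, Hugo, Vik, Chen}.
Intersection: {Chen} — 1.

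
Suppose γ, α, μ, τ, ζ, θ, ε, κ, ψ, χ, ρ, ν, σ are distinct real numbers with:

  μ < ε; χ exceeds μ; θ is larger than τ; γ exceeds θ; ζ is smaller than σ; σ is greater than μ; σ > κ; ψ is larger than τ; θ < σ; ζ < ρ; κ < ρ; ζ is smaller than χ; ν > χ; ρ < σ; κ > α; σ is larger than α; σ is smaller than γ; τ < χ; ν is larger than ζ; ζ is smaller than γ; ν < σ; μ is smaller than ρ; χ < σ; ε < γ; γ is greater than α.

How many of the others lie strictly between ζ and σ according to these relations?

3

The relations place ζ below σ. An element lies strictly between them when it is forced above ζ and also forced below σ.
Above ζ: {ρ, χ, ν, γ}. Below σ: {τ, α, κ, θ, μ, ρ, χ, ν}.
Intersection: {ρ, χ, ν} — 3.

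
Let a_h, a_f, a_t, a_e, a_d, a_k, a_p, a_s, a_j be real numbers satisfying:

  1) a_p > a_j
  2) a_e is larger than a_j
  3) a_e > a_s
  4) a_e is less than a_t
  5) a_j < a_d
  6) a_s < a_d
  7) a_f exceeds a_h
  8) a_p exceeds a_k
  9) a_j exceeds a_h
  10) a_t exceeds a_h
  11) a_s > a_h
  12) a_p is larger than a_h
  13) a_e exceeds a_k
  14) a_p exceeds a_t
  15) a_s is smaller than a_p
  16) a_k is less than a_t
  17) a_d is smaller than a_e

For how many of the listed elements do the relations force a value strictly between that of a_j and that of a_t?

Chaining upward from a_j reaches: a_d, a_e, a_p.
Chaining downward from a_t reaches: a_h, a_k, a_s, a_d, a_e.
Strictly between a_j and a_t are those in both lists: a_d, a_e — 2 elements.

2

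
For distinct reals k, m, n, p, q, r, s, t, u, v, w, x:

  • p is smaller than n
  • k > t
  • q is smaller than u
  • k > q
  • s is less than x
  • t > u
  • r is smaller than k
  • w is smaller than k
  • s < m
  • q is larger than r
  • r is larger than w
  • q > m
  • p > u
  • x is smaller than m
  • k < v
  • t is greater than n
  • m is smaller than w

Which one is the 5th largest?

Piecing the relations together gives one ordering: s < x < m < w < r < q < u < p < n < t < k < v.
The 5th largest is p.

p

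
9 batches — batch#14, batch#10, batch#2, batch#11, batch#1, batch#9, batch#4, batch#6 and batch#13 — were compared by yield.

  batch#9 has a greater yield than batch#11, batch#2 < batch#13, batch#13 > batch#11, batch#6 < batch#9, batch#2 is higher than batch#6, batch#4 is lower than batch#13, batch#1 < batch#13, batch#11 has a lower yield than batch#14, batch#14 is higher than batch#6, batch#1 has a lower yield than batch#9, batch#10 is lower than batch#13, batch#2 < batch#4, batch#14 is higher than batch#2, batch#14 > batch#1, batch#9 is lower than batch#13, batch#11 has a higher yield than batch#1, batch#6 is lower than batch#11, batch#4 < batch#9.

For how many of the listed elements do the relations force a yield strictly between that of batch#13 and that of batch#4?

1

Chaining upward from batch#4 reaches: batch#9.
Chaining downward from batch#13 reaches: batch#6, batch#1, batch#2, batch#10, batch#11, batch#9.
Strictly between batch#4 and batch#13 are those in both lists: batch#9 — 1 element.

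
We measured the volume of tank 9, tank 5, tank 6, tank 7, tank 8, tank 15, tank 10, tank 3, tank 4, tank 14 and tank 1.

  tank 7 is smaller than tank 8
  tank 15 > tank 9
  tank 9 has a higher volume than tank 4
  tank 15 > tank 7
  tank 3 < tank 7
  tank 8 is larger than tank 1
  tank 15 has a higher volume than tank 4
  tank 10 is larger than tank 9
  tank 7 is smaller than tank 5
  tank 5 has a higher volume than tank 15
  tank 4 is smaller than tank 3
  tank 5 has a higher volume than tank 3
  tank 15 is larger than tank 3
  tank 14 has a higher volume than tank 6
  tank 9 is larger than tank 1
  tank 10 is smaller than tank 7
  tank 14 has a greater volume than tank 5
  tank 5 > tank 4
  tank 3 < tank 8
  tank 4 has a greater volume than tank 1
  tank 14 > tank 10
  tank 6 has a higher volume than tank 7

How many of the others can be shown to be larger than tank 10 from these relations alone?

From tank 10 the given relations immediately reach tank 7, tank 14.
From those, tank 6, tank 15, tank 5, tank 8 — 6 in total.
No other element is forced above tank 10 by the given relations, so the count is 6.

6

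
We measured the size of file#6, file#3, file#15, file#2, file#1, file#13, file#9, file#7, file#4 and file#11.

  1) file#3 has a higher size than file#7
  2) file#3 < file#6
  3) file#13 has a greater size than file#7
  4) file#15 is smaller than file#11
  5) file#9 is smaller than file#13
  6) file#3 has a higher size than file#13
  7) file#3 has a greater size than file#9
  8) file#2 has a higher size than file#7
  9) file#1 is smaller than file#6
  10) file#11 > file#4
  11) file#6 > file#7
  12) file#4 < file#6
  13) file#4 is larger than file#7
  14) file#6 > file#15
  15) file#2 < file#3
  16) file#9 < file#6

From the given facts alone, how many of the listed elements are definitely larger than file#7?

6

Directly above file#7: file#4, file#13, file#2, file#3, file#6.
One step further: file#11 (6 so far).
No other element is forced above file#7 by the given relations, so the count is 6.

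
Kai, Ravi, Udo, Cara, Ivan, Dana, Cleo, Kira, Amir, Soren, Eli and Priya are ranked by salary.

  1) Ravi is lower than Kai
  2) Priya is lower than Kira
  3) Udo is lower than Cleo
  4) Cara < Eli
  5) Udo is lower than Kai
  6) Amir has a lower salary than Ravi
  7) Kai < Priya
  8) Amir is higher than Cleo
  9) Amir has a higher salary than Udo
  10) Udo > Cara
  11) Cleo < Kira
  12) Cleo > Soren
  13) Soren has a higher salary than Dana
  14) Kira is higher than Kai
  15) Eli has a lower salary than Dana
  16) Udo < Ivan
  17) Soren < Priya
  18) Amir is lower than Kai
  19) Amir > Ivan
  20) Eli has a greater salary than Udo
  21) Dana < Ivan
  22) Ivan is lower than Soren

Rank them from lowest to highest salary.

Cara < Udo < Eli < Dana < Ivan < Soren < Cleo < Amir < Ravi < Kai < Priya < Kira

Each adjacent pair is fixed by a given relation: Cara < Udo; Udo < Eli; Eli < Dana; Dana < Ivan; Ivan < Soren; Soren < Cleo; Cleo < Amir; Amir < Ravi; Ravi < Kai; Kai < Priya; Priya < Kira. Chaining them end to end gives the full order.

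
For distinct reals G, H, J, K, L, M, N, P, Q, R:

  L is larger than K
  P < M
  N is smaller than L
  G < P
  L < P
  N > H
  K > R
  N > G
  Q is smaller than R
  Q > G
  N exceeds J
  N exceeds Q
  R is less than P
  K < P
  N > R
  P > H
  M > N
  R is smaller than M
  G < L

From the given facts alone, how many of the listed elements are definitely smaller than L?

7

The elements the relations force below L are J, G, Q, H, R, K, N — no chain reaches any other.
That is 7.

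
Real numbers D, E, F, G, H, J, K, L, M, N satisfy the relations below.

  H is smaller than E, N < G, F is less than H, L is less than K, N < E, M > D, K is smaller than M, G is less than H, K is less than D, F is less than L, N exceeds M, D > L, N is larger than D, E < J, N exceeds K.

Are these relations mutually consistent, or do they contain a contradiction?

The single ordering F < L < K < D < M < N < G < H < E < J satisfies every listed relation, so no contradiction arises.

consistent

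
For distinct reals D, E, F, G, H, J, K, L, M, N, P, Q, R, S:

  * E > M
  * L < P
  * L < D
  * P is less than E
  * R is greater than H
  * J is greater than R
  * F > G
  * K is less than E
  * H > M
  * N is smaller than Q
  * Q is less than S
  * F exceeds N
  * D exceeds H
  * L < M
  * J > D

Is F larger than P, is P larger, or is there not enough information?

undetermined

Following every chain through P: above P we get E; below P we get L.
F is not reached, and no chain runs the other way from F to P.
So the given relations leave the order of P and F undetermined.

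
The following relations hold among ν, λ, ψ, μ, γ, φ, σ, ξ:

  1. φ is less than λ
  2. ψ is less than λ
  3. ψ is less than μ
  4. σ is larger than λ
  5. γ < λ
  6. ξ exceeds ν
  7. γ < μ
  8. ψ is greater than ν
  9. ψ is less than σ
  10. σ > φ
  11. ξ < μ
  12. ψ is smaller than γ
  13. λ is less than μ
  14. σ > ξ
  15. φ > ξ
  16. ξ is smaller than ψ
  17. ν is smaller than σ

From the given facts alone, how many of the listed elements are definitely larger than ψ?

4

Directly above ψ: γ, λ, μ, σ.
No other element is forced above ψ by the given relations, so the count is 4.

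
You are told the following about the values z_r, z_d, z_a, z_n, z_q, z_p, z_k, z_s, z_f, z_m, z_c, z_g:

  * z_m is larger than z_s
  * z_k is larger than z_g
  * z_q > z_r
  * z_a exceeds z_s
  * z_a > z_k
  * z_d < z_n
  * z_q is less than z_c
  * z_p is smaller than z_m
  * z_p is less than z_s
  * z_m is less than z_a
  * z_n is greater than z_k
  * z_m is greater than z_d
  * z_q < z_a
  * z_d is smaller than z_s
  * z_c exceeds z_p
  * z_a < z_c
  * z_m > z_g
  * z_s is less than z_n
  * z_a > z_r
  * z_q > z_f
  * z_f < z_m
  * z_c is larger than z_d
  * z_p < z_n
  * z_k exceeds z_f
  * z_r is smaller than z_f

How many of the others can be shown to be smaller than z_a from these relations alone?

9

The elements the relations force below z_a are z_p, z_r, z_g, z_d, z_f, z_s, z_k, z_q, z_m — no chain reaches any other.
That is 9.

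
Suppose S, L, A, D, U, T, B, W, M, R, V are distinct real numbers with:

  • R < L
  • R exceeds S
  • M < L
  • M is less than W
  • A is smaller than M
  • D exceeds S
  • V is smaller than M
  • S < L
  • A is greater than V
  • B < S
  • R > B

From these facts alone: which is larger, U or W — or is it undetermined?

undetermined

Following every chain through U: nothing is chained to U.
W is not reached, and no chain runs the other way from W to U.
So the given relations leave the order of U and W undetermined.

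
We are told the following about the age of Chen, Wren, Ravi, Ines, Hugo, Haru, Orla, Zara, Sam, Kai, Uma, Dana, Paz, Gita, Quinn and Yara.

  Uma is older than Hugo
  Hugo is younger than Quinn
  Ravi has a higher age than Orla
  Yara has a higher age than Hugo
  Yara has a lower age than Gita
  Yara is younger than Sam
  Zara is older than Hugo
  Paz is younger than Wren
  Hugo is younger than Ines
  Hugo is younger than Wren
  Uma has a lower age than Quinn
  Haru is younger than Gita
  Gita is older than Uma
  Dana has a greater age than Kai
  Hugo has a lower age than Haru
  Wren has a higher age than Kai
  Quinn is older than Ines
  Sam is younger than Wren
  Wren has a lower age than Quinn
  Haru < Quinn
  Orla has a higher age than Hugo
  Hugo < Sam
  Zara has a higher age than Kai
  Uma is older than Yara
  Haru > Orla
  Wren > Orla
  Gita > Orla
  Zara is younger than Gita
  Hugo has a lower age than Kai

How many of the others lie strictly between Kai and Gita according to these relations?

Chaining upward from Kai reaches: Zara, Dana, Wren, Quinn.
Chaining downward from Gita reaches: Hugo, Zara, Yara, Orla, Haru, Uma.
Strictly between Kai and Gita are those in both lists: Zara — 1 element.

1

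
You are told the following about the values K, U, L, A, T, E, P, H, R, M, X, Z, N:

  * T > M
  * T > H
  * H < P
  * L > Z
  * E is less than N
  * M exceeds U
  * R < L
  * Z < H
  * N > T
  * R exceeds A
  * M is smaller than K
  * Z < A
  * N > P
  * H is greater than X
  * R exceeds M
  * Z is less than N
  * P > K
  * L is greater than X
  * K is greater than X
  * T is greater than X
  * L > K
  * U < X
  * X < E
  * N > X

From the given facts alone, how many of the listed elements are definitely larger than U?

The elements the relations force above U are M, X, K, E, H, R, P, L, T, N — no chain reaches any other.
That is 10.

10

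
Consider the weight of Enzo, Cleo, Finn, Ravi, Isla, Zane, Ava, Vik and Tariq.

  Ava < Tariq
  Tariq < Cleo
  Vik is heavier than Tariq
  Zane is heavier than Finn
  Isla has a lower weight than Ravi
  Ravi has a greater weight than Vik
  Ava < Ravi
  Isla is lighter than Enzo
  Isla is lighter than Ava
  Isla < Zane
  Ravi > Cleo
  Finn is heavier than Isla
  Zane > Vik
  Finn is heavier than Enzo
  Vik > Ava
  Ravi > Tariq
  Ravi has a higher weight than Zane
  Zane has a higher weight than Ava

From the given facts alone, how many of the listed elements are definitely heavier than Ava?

5

From Ava the given relations immediately reach Tariq, Vik, Zane, Ravi.
From those, Cleo — 5 in total.
Nothing else is reachable above Ava; 5 in all.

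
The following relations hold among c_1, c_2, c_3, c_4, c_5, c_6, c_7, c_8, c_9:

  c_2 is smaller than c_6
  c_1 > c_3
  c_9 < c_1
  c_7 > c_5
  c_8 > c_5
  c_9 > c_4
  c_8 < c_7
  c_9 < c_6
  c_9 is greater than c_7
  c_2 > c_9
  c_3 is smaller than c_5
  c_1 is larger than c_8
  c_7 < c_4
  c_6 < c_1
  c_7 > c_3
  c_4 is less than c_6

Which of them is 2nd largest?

c_6

Piecing the relations together gives one ordering: c_3 < c_5 < c_8 < c_7 < c_4 < c_9 < c_2 < c_6 < c_1.
The 2nd largest is c_6.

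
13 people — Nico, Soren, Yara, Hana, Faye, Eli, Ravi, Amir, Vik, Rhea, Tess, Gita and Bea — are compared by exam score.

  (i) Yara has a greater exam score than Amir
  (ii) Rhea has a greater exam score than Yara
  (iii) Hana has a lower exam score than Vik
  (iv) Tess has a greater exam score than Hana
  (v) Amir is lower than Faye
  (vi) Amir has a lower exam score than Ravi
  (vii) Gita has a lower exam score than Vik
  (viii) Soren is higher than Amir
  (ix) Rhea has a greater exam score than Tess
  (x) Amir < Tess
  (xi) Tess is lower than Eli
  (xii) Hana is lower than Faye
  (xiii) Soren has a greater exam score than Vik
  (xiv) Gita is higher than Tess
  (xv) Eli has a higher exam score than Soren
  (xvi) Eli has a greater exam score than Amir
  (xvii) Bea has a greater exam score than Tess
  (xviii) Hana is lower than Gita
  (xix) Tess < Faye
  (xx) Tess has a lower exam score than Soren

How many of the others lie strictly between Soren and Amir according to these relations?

The relations place Amir below Soren. An element lies strictly between them when it is forced above Amir and also forced below Soren.
Above Amir: {Tess, Gita, Vik, Bea, Faye, Ravi, Yara, Rhea, Eli}. Below Soren: {Hana, Tess, Gita, Vik}.
Intersection: {Tess, Gita, Vik} — 3.

3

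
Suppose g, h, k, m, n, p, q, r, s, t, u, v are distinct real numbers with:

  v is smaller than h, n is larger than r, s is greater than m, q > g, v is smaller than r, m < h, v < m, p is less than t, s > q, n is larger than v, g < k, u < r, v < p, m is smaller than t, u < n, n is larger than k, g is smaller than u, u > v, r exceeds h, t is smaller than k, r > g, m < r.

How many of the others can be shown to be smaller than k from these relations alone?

5

The elements the relations force below k are v, g, m, p, t — no chain reaches any other.
That is 5.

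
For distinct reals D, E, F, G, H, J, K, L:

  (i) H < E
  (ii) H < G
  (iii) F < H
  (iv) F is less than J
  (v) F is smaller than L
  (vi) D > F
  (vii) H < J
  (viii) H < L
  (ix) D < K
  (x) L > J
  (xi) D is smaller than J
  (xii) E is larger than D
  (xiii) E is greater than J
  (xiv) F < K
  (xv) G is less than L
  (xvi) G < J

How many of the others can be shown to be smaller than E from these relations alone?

From E the given relations immediately reach H, D, J.
From those, F, G — 5 in total.
No other element is forced below E by the given relations, so the count is 5.

5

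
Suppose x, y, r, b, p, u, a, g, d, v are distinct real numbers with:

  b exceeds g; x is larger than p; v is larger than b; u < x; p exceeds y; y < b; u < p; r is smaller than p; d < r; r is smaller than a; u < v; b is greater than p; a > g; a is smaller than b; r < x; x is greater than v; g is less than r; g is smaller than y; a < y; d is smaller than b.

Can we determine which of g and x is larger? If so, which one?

Link the given pairs in sequence: g < r; r < a; a < y; y < p; p < b; b < v; v < x.
Together: g < r < a < y < p < b < v < x.
So x is larger.

x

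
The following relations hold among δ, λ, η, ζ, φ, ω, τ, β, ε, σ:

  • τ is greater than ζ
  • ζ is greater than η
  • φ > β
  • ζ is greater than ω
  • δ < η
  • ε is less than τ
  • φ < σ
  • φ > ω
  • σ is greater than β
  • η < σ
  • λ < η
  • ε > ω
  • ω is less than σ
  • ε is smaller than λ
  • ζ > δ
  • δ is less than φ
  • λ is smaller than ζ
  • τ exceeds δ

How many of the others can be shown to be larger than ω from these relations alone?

From ω the given relations immediately reach ε, φ, ζ, σ.
From those, λ, τ — 6 in total.
From those, η — 7 in total.
No other element is forced above ω by the given relations, so the count is 7.

7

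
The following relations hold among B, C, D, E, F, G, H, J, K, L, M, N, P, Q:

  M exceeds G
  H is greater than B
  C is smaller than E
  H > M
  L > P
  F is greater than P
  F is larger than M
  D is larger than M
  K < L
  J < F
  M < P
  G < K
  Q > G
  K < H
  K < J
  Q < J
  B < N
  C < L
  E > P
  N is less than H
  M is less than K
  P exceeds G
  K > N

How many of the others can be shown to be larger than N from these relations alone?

5

The elements the relations force above N are K, J, L, F, H — no chain reaches any other.
That is 5.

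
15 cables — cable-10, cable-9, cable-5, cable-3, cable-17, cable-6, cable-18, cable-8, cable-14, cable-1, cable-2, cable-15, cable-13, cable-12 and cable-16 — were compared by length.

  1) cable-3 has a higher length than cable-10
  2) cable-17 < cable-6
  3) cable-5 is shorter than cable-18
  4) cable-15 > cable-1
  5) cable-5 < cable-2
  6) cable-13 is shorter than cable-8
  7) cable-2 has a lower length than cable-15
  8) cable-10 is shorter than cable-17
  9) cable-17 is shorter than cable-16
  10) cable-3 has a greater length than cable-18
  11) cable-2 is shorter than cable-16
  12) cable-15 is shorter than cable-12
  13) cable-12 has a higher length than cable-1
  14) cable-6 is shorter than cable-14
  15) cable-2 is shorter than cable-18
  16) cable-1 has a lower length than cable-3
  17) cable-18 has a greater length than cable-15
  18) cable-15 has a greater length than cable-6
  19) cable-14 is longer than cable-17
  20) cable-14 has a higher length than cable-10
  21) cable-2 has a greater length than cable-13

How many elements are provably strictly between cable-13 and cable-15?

Chaining upward from cable-13 reaches: cable-2, cable-8, cable-16, cable-18, cable-12, cable-3.
Chaining downward from cable-15 reaches: cable-10, cable-17, cable-1, cable-6, cable-5, cable-2.
Strictly between cable-13 and cable-15 are those in both lists: cable-2 — 1 element.

1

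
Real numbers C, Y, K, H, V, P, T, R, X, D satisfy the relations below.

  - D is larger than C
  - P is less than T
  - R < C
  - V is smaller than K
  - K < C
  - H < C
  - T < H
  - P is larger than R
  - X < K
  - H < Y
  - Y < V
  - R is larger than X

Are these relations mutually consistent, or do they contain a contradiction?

consistent

Every relation is compatible with X < R < P < T < H < Y < V < K < C < D; the set is consistent.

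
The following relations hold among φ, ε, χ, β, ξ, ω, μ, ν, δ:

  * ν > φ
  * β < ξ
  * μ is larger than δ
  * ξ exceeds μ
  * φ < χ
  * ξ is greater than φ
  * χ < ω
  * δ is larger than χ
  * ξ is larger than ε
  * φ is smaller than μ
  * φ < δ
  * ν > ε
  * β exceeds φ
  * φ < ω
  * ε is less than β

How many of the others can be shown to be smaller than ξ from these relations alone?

From ξ the given relations immediately reach ε, φ, μ, β.
From those, δ — 5 in total.
From those, χ — 6 in total.
No other element is forced below ξ by the given relations, so the count is 6.

6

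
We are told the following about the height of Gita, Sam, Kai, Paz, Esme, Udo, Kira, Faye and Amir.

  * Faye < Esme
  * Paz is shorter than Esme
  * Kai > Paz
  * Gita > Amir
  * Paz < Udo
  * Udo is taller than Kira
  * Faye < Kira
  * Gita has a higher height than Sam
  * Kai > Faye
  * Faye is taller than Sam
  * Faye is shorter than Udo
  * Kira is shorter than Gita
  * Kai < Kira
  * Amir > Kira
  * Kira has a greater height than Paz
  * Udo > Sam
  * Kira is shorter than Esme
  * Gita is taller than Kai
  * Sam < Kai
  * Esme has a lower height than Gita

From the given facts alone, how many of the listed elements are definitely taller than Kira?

4

Directly above Kira: Esme, Udo, Amir, Gita.
No other element is forced above Kira by the given relations, so the count is 4.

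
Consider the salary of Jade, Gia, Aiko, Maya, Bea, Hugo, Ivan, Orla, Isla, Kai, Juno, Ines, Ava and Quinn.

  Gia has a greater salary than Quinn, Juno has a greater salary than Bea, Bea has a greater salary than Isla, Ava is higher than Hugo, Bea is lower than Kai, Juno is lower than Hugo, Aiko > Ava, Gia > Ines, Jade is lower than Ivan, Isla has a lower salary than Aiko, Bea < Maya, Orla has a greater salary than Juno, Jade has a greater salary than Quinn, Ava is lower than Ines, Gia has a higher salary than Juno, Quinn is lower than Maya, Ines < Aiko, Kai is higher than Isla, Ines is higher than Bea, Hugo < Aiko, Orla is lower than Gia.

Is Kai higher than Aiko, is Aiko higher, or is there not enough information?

Following every chain through Kai: below Kai we get Isla, Bea.
Aiko is not reached, and no chain runs the other way from Aiko to Kai.
So the given relations leave the order of Kai and Aiko undetermined.

undetermined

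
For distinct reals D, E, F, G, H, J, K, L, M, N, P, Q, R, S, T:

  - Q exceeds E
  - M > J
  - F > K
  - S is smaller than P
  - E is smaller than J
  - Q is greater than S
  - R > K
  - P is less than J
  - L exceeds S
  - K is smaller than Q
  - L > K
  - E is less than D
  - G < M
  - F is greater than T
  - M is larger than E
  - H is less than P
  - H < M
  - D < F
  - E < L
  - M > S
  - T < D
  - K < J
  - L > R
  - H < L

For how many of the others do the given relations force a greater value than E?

The elements the relations force above E are Q, J, D, F, L, M — no chain reaches any other.
That is 6.

6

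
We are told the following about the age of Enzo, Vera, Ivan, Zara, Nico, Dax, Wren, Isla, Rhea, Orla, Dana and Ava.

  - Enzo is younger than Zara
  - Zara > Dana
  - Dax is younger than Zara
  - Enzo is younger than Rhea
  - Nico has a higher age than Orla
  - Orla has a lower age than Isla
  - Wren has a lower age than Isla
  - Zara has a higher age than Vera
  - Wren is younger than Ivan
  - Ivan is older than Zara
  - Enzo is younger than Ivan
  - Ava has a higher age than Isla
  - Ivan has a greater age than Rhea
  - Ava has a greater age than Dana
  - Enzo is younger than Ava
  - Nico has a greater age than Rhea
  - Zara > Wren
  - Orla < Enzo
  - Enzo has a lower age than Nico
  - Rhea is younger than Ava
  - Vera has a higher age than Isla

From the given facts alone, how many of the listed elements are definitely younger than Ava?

From Ava the given relations immediately reach Dana, Isla, Enzo, Rhea.
From those, Orla, Wren — 6 in total.
No other element is forced below Ava by the given relations, so the count is 6.

6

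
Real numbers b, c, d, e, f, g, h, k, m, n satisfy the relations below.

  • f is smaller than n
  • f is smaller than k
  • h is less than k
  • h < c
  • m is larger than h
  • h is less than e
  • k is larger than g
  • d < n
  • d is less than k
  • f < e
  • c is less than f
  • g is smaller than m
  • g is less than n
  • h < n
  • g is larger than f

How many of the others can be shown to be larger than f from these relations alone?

5

From f the given relations immediately reach g, e, k, n.
From those, m — 5 in total.
Nothing else is reachable above f; 5 in all.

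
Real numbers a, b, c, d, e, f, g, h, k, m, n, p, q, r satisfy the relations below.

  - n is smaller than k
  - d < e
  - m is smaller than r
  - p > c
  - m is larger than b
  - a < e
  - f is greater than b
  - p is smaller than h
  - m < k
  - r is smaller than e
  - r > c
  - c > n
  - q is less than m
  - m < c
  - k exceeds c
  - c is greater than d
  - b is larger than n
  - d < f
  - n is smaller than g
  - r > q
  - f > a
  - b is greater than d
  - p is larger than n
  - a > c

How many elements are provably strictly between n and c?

2

Chaining upward from n reaches: b, m, r, g, a, p, h, f, k, e.
Chaining downward from c reaches: q, d, b, m.
Strictly between n and c are those in both lists: b, m — 2 elements.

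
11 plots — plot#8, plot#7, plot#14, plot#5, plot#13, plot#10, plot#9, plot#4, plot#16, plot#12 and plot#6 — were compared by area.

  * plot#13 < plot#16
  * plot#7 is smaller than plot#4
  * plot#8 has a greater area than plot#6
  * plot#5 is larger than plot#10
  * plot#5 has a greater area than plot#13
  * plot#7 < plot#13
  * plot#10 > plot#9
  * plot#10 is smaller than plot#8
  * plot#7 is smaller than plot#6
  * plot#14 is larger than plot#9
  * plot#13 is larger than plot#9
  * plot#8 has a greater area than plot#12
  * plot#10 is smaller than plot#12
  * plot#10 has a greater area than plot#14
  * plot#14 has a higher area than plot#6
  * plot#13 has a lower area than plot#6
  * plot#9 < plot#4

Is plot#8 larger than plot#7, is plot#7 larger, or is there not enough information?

Link the given pairs in sequence: plot#7 < plot#6; plot#6 < plot#14; plot#14 < plot#10; plot#10 < plot#12; plot#12 < plot#8.
Together: plot#7 < plot#6 < plot#14 < plot#10 < plot#12 < plot#8.
So plot#8 is larger.

plot#8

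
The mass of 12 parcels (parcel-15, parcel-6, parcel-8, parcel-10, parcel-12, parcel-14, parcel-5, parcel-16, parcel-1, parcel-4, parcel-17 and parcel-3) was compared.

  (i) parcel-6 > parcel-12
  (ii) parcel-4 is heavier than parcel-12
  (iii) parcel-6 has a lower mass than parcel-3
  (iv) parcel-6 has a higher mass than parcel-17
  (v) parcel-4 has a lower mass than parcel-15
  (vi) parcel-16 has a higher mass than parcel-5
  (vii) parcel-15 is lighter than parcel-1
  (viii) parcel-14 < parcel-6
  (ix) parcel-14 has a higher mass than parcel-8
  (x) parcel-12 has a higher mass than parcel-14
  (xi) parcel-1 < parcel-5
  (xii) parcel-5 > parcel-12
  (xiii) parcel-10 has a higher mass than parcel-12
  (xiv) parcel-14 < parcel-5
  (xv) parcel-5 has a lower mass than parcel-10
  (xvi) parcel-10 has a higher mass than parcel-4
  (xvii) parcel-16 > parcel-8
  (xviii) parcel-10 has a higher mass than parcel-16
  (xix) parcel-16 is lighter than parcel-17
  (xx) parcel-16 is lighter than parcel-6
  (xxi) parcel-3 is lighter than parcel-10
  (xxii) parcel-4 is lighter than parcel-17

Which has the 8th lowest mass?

parcel-16

Chaining the given pairs: parcel-8 < parcel-14 < parcel-12 < parcel-4 < parcel-15 < parcel-1 < parcel-5 < parcel-16 < parcel-17 < parcel-6 < parcel-3 < parcel-10.
The 8th smallest is parcel-16.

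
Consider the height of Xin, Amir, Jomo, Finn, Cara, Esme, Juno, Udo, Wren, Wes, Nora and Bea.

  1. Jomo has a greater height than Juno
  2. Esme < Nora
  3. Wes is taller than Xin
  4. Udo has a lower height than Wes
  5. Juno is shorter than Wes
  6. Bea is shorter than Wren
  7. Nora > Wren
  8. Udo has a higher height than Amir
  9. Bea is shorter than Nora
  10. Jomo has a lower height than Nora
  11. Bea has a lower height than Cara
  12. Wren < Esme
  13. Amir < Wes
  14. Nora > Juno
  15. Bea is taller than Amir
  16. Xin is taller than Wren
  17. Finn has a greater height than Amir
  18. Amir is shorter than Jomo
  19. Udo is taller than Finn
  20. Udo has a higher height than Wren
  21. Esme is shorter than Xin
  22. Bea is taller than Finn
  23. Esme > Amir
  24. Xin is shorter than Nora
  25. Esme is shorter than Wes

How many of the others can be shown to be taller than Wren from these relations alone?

5

Directly above Wren: Esme, Udo, Xin, Nora.
One step further: Wes (5 so far).
Nothing else is reachable above Wren; 5 in all.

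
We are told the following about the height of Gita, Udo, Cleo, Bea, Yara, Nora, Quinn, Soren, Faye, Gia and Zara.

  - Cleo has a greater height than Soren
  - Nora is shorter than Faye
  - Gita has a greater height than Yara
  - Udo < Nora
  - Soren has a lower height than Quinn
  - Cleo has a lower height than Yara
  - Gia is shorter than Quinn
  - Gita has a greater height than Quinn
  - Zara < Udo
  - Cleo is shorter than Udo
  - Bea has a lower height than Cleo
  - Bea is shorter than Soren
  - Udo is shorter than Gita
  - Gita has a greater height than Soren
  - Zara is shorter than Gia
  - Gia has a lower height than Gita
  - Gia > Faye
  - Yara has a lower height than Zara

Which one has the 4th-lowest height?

Piecing the relations together gives one ordering: Bea < Soren < Cleo < Yara < Zara < Udo < Nora < Faye < Gia < Quinn < Gita.
The 4th smallest is Yara.

Yara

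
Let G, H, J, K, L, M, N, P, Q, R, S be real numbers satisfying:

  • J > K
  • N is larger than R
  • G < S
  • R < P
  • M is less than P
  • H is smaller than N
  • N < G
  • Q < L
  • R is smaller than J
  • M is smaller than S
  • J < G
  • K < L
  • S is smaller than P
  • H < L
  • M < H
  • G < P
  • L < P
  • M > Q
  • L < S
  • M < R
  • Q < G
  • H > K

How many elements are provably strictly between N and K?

Chaining upward from K reaches: H, J, L, G, S, P.
Chaining downward from N reaches: Q, M, R, H.
Strictly between K and N are those in both lists: H — 1 element.

1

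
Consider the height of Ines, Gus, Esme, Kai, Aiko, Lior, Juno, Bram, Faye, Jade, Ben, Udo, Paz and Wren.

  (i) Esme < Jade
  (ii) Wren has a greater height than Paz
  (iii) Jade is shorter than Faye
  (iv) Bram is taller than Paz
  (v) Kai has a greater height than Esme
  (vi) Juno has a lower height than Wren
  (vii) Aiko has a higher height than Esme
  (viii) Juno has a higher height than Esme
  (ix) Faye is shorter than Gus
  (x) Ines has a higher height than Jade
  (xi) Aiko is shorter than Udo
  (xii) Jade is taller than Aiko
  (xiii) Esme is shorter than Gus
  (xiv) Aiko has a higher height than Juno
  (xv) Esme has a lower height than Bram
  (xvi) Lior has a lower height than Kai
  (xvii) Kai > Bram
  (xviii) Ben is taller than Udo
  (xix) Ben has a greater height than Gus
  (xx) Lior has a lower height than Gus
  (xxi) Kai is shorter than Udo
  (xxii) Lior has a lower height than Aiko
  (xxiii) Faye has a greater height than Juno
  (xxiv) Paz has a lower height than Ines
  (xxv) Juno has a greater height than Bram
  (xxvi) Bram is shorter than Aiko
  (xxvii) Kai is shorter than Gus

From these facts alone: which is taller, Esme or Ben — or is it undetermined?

Ben

Esme < Bram and Bram < Juno give Esme < Juno.
With Juno < Aiko: Esme < Bram < Juno < Aiko.
With Aiko < Jade: Esme < Bram < Juno < Aiko < Jade.
Then Jade < Faye extends the chain to Faye.
With Faye < Gus: Esme < Bram < Juno < Aiko < Jade < Faye < Gus.
Then Gus < Ben extends the chain to Ben.
So Ben is taller.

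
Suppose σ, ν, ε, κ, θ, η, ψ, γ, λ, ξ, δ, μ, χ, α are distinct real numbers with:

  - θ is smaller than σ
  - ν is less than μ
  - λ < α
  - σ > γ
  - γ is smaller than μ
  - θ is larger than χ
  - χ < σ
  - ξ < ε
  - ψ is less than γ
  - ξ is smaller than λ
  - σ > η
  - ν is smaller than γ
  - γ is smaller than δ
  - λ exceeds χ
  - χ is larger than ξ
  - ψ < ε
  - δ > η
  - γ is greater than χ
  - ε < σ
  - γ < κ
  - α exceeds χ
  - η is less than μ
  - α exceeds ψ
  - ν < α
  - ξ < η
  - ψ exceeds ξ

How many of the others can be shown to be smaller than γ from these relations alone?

The elements the relations force below γ are ξ, χ, ν, ψ — no chain reaches any other.
That is 4.

4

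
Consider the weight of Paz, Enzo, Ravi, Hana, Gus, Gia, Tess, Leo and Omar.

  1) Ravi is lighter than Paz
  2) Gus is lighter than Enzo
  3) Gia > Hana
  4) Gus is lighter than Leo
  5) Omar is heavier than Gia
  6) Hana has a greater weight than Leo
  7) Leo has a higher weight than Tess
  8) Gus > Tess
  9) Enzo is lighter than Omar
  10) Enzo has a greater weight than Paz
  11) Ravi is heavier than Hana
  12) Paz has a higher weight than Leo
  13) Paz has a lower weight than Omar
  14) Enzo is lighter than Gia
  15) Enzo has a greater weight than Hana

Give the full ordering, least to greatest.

Tess < Gus < Leo < Hana < Ravi < Paz < Enzo < Gia < Omar

Each adjacent pair is fixed by a given relation: Tess < Gus; Gus < Leo; Leo < Hana; Hana < Ravi; Ravi < Paz; Paz < Enzo; Enzo < Gia; Gia < Omar. Chaining them end to end gives the full order.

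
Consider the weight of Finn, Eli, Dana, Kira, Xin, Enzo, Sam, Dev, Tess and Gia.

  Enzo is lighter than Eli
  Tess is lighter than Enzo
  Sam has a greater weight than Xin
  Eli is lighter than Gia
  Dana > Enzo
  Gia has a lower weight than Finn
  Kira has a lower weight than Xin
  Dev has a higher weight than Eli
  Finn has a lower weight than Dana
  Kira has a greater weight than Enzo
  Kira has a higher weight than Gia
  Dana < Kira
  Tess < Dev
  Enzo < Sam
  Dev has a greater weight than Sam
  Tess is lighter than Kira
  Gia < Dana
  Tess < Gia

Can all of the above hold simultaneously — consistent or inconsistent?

consistent

Every relation is compatible with Tess < Enzo < Eli < Gia < Finn < Dana < Kira < Xin < Sam < Dev; the set is consistent.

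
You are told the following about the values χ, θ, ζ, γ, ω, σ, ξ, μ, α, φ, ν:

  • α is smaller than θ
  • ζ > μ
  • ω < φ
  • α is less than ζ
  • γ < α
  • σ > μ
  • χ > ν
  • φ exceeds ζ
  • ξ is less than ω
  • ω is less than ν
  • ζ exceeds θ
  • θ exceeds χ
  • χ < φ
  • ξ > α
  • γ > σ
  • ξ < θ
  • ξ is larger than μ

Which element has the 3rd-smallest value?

Chaining the given pairs: μ < σ < γ < α < ξ < ω < ν < χ < θ < ζ < φ.
Counting 3 from the smallest end gives γ.

γ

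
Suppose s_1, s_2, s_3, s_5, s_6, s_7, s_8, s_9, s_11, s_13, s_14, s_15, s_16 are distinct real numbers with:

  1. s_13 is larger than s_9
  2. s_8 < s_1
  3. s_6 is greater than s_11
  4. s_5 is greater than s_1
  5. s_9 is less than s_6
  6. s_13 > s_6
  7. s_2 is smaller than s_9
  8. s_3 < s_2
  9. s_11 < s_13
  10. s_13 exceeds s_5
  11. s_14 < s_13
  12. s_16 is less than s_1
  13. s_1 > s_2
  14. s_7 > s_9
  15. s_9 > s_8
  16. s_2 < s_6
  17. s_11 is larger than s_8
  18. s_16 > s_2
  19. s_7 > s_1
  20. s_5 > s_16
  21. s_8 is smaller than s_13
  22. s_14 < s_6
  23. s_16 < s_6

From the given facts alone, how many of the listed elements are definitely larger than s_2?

7

From s_2 the given relations immediately reach s_9, s_16, s_1, s_6.
From those, s_5, s_7, s_13 — 7 in total.
No other element is forced above s_2 by the given relations, so the count is 7.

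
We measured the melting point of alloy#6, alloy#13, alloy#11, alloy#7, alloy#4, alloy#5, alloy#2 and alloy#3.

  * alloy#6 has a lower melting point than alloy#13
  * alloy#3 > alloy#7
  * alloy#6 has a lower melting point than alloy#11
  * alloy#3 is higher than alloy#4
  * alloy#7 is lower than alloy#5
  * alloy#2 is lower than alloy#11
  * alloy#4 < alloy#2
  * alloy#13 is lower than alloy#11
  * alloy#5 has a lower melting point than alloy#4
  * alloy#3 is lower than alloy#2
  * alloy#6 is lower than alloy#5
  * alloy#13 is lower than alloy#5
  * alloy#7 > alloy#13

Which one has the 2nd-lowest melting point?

alloy#13

Piecing the relations together gives one ordering: alloy#6 < alloy#13 < alloy#7 < alloy#5 < alloy#4 < alloy#3 < alloy#2 < alloy#11.
The 2nd smallest is alloy#13.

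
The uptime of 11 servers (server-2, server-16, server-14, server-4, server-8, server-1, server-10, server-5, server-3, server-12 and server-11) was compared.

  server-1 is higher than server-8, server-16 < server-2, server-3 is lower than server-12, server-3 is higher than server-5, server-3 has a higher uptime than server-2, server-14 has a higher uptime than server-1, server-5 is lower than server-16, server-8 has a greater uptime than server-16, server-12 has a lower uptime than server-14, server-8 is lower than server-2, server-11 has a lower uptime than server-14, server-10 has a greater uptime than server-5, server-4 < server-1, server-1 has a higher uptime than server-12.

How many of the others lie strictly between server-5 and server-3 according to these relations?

3

The relations place server-5 below server-3. An element lies strictly between them when it is forced above server-5 and also forced below server-3.
Above server-5: {server-16, server-10, server-8, server-2, server-12, server-1, server-14}. Below server-3: {server-16, server-8, server-2}.
Intersection: {server-16, server-8, server-2} — 3.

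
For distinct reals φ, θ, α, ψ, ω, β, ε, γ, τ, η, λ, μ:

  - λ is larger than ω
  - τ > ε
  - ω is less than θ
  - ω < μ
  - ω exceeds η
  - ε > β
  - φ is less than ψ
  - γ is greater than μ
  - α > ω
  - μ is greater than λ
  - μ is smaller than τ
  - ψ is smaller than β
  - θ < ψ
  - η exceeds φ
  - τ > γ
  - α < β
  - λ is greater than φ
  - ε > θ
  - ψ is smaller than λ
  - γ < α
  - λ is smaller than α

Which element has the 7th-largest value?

Chaining the given pairs: φ < η < ω < θ < ψ < λ < μ < γ < α < β < ε < τ.
Counting 7 from the largest end gives λ.

λ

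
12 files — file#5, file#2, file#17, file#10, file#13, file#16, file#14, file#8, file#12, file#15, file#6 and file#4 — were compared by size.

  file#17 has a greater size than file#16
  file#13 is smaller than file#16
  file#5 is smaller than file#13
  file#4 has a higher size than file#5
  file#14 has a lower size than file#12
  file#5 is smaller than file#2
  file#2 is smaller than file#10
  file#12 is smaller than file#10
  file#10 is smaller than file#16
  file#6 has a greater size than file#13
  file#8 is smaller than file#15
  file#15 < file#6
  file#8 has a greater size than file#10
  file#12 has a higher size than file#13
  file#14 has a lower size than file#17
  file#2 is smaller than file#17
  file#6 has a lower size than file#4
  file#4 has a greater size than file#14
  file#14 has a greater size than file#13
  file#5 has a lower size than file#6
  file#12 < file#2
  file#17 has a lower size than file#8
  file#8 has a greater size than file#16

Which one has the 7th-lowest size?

file#16

Piecing the relations together gives one ordering: file#5 < file#13 < file#14 < file#12 < file#2 < file#10 < file#16 < file#17 < file#8 < file#15 < file#6 < file#4.
Counting 7 from the smallest end gives file#16.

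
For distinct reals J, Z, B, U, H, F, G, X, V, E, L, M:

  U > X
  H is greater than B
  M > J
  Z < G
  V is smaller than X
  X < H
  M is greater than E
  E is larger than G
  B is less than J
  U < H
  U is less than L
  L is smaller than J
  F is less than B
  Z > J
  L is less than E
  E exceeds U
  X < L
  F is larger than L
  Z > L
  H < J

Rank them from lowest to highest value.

Each adjacent pair is fixed by a given relation: V < X; X < U; U < L; L < F; F < B; B < H; H < J; J < Z; Z < G; G < E; E < M. Chaining them end to end gives the full order.

V < X < U < L < F < B < H < J < Z < G < E < M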